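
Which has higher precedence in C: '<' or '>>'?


'>>' is shift (level 8); '<' is relational (level 7)
Higher level binds tighter
'>>' has higher precedence than '<'


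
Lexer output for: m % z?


Scan left to right, longest-match per lexeme
Tokens: ID(m), OP(%), ID(z)


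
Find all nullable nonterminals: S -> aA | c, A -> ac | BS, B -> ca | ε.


A nonterminal is nullable iff some alternative derives ε (directly, or every symbol in it is nullable)
Nullable: {B}


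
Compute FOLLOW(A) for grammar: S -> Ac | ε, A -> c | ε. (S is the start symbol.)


$ ∈ FOLLOW(S). For each A -> αBβ: add FIRST(β)\{ε} to FOLLOW(B); if β nullable, add FOLLOW(A).
FOLLOW(A) = {c}


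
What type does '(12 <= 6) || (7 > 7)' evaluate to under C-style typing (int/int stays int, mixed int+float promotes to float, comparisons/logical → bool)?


Operand types: bool || bool
Rule: logical operators take bool operands and yield bool
Result type: bool


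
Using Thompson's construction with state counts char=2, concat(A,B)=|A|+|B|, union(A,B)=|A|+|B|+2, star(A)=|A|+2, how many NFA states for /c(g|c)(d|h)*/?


Syntax tree has 5 char leaf(s), 2 union(s), 1 star(s)
chars contribute 5×2 = 10; each union adds +2; each star adds +2
Total: 10 + 4 + 2 = 16 states


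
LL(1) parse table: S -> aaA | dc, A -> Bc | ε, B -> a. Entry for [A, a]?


For [A, a]: 'a' ∈ FIRST(Bc)
Entry: A -> Bc


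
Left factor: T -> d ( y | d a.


Common prefix: 'd'
Factored: T -> d T', T' -> ( y | a


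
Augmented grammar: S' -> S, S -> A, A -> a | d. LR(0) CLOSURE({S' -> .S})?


Start: S' -> .S
For each item with dot before a nonterminal B, add B -> .γ for every B-production
Closure: [S' -> .S, S -> .A, A -> .a, A -> .d]


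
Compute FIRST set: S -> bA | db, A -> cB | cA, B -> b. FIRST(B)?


Per alternative of B: FIRST(b) = {b}
FIRST(B) = {b}


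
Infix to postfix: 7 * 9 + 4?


Left to right (same or higher precedence on left)
Postfix: 7 9 * 4 +


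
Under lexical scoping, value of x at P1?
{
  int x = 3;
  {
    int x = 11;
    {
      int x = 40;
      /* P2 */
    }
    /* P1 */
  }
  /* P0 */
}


x declared in the same block as P1
x = 11


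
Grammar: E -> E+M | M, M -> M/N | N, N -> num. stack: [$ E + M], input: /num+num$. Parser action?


'/' can extend M; shift to build M -> M/N
Action: shift


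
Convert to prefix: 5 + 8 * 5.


'*' binds tighter: tree is (+ 5 (* 8 5))
Prefix: + 5 * 8 5


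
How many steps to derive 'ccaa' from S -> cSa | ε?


Derivation: S => cSa => ccSaa => ccaa
Steps: 3


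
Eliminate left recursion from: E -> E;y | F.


Left-recursive alternatives: E;y; non-recursive: F
Introduce E': E -> FE', E' -> ;yE' | ε


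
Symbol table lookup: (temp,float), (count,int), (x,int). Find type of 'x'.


Lookup 'x' → type int


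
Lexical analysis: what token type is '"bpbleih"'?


Pattern: double-quoted sequence
Type: STRING_LITERAL


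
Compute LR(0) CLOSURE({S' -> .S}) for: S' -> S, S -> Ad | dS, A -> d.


Start: S' -> .S
For each item with dot before a nonterminal B, add B -> .γ for every B-production
Closure: [S' -> .S, S -> .Ad, S -> .dS, A -> .d]


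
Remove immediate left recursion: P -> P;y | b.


Left-recursive alternatives: P;y; non-recursive: b
Introduce P': P -> bP', P' -> ;yP' | ε


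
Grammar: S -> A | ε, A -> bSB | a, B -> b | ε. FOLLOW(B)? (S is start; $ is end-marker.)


$ ∈ FOLLOW(S). For each A -> αBβ: add FIRST(β)\{ε} to FOLLOW(B); if β nullable, add FOLLOW(A).
FOLLOW(B) = {$, b}


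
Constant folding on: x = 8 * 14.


8 * 14 = 112 at compile time
Optimized: x = 112


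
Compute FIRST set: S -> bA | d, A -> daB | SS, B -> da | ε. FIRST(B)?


Per alternative of B: FIRST(da) = {d}; FIRST(ε) = {ε}
FIRST(B) = {d, ε}


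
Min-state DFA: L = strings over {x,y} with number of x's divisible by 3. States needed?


Track (count of x) mod 3: states 0..2, accept at 0
Minimal DFA: 3 states


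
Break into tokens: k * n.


Scan left to right, longest-match per lexeme
Tokens: ID(k), OP(*), ID(n)


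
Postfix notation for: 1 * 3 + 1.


Left to right (same or higher precedence on left)
Postfix: 1 3 * 1 +


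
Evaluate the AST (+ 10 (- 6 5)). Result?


Evaluate inner: (- 6 5) = 1
Evaluate root: (+ 10 1) = 11
Result: 11


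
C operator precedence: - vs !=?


'-' is additive (level 9); '!=' is equality (level 6)
Higher level binds tighter
'-' has higher precedence than '!='


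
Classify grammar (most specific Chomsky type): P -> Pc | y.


Left-linear: every RHS is a terminal or one nonterminal followed by a terminal
Classification: Type 3 (Regular)


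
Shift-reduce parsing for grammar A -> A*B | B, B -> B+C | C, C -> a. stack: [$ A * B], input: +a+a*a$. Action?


'+' can extend B; shift to build B -> B+C
Action: shift


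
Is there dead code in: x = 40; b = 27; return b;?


x is assigned but never read
Dead: 'x = 40'


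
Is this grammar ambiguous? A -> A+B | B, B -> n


precedence layered via separate nonterminal B: deterministic
Unambiguous


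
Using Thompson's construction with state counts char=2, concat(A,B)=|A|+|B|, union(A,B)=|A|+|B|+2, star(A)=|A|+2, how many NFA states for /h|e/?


Syntax tree has 2 char leaf(s), 1 union(s), 0 star(s)
chars contribute 2×2 = 4; each union adds +2; each star adds +2
Total: 4 + 2 + 0 = 6 states


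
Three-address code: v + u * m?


Break into single-operator statements:
t1 = u * m
t2 = v + t1


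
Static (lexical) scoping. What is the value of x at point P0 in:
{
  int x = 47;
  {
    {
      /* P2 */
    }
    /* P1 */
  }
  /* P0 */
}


x declared in the same block as P0
x = 47


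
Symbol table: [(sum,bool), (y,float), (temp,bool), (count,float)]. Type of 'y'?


Lookup 'y' → type float


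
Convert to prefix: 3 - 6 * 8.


'*' binds tighter: tree is (- 3 (* 6 8))
Prefix: - 3 * 6 8


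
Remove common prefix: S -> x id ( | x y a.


Common prefix: 'x'
Factored: S -> x S', S' -> id ( | y a


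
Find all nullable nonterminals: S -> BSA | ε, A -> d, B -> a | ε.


A nonterminal is nullable iff some alternative derives ε (directly, or every symbol in it is nullable)
Nullable: {B, S}


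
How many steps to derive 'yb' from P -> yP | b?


Derivation: P => yP => yb
Steps: 2


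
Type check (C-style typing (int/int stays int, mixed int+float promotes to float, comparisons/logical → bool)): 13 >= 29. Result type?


Operand types: int >= int
Rule: comparison yields bool
Result type: bool


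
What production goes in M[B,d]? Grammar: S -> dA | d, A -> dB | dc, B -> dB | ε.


For [B, d]: 'd' ∈ FIRST(dB)
Entry: B -> dB


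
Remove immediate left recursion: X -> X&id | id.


Left-recursive alternatives: X&id; non-recursive: id
Introduce X': X -> idX', X' -> &idX' | ε


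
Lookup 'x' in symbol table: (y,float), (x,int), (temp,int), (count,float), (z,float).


Lookup 'x' → type int


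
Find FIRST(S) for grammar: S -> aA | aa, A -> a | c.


Per alternative of S: FIRST(aA) = {a}; FIRST(aa) = {a}
FIRST(S) = {a}


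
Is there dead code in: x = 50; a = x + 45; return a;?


x is read by a's definition; a is returned
No dead code


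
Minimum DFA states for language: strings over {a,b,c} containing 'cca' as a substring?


KMP-style automaton: 3 progress states + 1 absorbing accept = 4
Minimal DFA: 4 states


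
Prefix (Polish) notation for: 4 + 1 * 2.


'*' binds tighter: tree is (+ 4 (* 1 2))
Prefix: + 4 * 1 2


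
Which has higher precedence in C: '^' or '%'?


'%' is multiplicative (level 10); '^' is bitwise XOR (level 4)
Higher level binds tighter
'%' has higher precedence than '^'


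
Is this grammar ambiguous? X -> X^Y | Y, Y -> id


precedence layered via separate nonterminal Y: deterministic
Unambiguous


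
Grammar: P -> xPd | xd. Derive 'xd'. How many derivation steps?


Derivation: P => xd
Steps: 1


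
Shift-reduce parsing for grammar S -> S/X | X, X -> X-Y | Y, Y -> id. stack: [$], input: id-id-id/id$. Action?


no handle on stack; shift 'id'
Action: shift


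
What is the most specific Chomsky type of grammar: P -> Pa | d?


Left-linear: every RHS is a terminal or one nonterminal followed by a terminal
Classification: Type 3 (Regular)


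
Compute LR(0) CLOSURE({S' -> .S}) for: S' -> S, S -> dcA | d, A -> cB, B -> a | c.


Start: S' -> .S
For each item with dot before a nonterminal B, add B -> .γ for every B-production
Closure: [S' -> .S, S -> .dcA, S -> .d]


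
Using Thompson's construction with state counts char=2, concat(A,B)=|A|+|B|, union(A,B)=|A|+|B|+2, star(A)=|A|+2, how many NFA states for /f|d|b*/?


Syntax tree has 3 char leaf(s), 2 union(s), 1 star(s)
chars contribute 3×2 = 6; each union adds +2; each star adds +2
Total: 6 + 4 + 2 = 12 states


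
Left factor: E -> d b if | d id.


Common prefix: 'd'
Factored: E -> d E', E' -> b if | id


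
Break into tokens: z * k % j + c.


Scan left to right, longest-match per lexeme
Tokens: ID(z), OP(*), ID(k), OP(%), ID(j), OP(+), ID(c)


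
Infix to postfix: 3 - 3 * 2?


* has higher precedence, evaluate 3*2 first
Postfix: 3 3 2 * -


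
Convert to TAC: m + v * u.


Break into single-operator statements:
t1 = v * u
t2 = m + t1


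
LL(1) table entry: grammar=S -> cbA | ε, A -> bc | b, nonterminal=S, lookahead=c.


For [S, c]: 'c' ∈ FIRST(cbA)
Entry: S -> cbA


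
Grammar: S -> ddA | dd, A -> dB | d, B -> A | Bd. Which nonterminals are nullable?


A nonterminal is nullable iff some alternative derives ε (directly, or every symbol in it is nullable)
Nullable: {}


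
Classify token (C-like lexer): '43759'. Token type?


Pattern: digits only
Type: INTEGER_LITERAL


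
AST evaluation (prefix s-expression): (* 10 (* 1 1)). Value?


Evaluate inner: (* 1 1) = 1
Evaluate root: (* 10 1) = 10
Result: 10


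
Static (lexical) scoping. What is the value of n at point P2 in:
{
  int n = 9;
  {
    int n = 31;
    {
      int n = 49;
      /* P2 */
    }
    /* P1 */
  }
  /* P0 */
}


n declared in the same block as P2
n = 49


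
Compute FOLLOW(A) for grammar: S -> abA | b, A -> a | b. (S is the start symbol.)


$ ∈ FOLLOW(S). For each A -> αBβ: add FIRST(β)\{ε} to FOLLOW(B); if β nullable, add FOLLOW(A).
FOLLOW(A) = {$}


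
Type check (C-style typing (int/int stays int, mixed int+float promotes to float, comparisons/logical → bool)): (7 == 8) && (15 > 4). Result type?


Operand types: bool && bool
Rule: logical operators take bool operands and yield bool
Result type: bool


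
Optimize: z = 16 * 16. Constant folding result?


16 * 16 = 256 at compile time
Optimized: z = 256


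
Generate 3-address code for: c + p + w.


Break into single-operator statements:
t1 = c + p
t2 = t1 + w


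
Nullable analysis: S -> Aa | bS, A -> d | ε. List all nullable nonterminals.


A nonterminal is nullable iff some alternative derives ε (directly, or every symbol in it is nullable)
Nullable: {A}


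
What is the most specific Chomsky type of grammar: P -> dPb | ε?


Single nonterminal LHS, but d^n b^n is not regular
Classification: Type 2 (Context-Free)


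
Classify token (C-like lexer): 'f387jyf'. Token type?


Pattern: letter/underscore followed by alphanumerics, not a keyword
Type: IDENTIFIER


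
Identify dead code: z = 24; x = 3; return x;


z is assigned but never read
Dead: 'z = 24'


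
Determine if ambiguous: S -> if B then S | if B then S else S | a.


dangling else: 'if B then if B then a else a' parses two ways
Ambiguous


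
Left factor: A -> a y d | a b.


Common prefix: 'a'
Factored: A -> a A', A' -> y d | b


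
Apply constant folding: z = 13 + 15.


13 + 15 = 28 at compile time
Optimized: z = 28


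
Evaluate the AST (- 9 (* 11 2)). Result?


Evaluate inner: (* 11 2) = 22
Evaluate root: (- 9 22) = -13
Result: -13


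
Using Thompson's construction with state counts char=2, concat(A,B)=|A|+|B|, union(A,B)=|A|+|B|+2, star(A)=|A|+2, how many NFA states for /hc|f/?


Syntax tree has 3 char leaf(s), 1 union(s), 0 star(s)
chars contribute 3×2 = 6; each union adds +2; each star adds +2
Total: 6 + 2 + 0 = 8 states


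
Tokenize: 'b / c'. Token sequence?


Scan left to right, longest-match per lexeme
Tokens: ID(b), OP(/), ID(c)


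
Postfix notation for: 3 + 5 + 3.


Left to right (same or higher precedence on left)
Postfix: 3 5 + 3 +


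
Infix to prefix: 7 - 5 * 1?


'*' binds tighter: tree is (- 7 (* 5 1))
Prefix: - 7 * 5 1


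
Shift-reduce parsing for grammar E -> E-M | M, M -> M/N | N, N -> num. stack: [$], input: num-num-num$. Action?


no handle on stack; shift 'num'
Action: shift


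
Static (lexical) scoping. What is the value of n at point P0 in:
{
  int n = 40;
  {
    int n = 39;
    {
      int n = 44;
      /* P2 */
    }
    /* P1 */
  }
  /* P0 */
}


n declared in the same block as P0
n = 40


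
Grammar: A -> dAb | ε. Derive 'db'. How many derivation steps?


Derivation: A => dAb => db
Steps: 2


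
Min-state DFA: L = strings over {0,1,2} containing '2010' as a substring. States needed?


KMP-style automaton: 4 progress states + 1 absorbing accept = 5
Minimal DFA: 5 states


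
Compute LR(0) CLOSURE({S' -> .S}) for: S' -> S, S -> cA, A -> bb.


Start: S' -> .S
For each item with dot before a nonterminal B, add B -> .γ for every B-production
Closure: [S' -> .S, S -> .cA]


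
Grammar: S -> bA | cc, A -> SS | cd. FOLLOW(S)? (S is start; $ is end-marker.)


$ ∈ FOLLOW(S). For each A -> αBβ: add FIRST(β)\{ε} to FOLLOW(B); if β nullable, add FOLLOW(A).
FOLLOW(S) = {$, b, c}


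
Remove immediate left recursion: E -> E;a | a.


Left-recursive alternatives: E;a; non-recursive: a
Introduce E': E -> aE', E' -> ;aE' | ε


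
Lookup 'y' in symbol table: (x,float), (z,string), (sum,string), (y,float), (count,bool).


Lookup 'y' → type float


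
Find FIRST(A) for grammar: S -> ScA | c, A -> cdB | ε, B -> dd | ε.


Per alternative of A: FIRST(cdB) = {c}; FIRST(ε) = {ε}
FIRST(A) = {c, ε}


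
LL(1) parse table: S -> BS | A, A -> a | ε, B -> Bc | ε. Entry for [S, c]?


For [S, c]: 'c' ∈ FIRST(BS)
Entry: S -> BS


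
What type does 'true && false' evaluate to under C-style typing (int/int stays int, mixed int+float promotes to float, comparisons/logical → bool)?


Operand types: bool && bool
Rule: logical operators take bool operands and yield bool
Result type: bool


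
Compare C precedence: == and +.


'+' is additive (level 9); '==' is equality (level 6)
Higher level binds tighter
'+' has higher precedence than '=='


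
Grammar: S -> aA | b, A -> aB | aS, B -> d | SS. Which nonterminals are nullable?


A nonterminal is nullable iff some alternative derives ε (directly, or every symbol in it is nullable)
Nullable: {}


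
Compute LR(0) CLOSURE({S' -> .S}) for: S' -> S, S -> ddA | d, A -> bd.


Start: S' -> .S
For each item with dot before a nonterminal B, add B -> .γ for every B-production
Closure: [S' -> .S, S -> .ddA, S -> .d]


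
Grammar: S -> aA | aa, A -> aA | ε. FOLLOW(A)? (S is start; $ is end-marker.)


$ ∈ FOLLOW(S). For each A -> αBβ: add FIRST(β)\{ε} to FOLLOW(B); if β nullable, add FOLLOW(A).
FOLLOW(A) = {$}


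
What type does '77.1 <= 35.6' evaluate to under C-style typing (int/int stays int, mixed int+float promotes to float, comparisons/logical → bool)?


Operand types: float <= float
Rule: comparison yields bool
Result type: bool


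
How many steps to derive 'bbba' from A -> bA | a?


Derivation: A => bA => bbA => bbbA => bbba
Steps: 4


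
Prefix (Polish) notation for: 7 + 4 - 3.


left-to-right (same/higher precedence on left): tree is (- (+ 7 4) 3)
Prefix: - + 7 4 3


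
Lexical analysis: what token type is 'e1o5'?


Pattern: letter/underscore followed by alphanumerics, not a keyword
Type: IDENTIFIER


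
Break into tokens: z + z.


Scan left to right, longest-match per lexeme
Tokens: ID(z), OP(+), ID(z)


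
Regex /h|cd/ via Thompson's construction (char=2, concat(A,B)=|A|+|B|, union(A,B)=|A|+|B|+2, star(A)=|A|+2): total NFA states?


Syntax tree has 3 char leaf(s), 1 union(s), 0 star(s)
chars contribute 3×2 = 6; each union adds +2; each star adds +2
Total: 6 + 2 + 0 = 8 states


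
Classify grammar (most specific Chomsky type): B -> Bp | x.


Left-linear: every RHS is a terminal or one nonterminal followed by a terminal
Classification: Type 3 (Regular)


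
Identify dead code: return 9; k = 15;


statement follows a return and is unreachable
Dead: 'k = 15'


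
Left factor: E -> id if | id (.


Common prefix: 'id'
Factored: E -> id E', E' -> if | (


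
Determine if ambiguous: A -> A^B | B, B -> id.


precedence layered via separate nonterminal B: deterministic
Unambiguous


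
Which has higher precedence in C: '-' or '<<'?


'-' is additive (level 9); '<<' is shift (level 8)
Higher level binds tighter
'-' has higher precedence than '<<'


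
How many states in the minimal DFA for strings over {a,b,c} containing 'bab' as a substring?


KMP-style automaton: 3 progress states + 1 absorbing accept = 4
Minimal DFA: 4 states


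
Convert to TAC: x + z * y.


Break into single-operator statements:
t1 = z * y
t2 = x + t1


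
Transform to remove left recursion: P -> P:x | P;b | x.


Left-recursive alternatives: P:x, P;b; non-recursive: x
Introduce P': P -> xP', P' -> :xP' | ;bP' | ε


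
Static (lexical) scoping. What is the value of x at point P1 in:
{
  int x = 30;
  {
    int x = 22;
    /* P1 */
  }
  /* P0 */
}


x declared in the same block as P1
x = 22


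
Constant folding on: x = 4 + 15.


4 + 15 = 19 at compile time
Optimized: x = 19


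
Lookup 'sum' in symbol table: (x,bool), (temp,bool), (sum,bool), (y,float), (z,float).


Lookup 'sum' → type bool


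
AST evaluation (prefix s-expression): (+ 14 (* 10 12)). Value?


Evaluate inner: (* 10 12) = 120
Evaluate root: (+ 14 120) = 134
Result: 134


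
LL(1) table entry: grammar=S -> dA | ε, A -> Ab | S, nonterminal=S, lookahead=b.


For [S, b]: ε is nullable and 'b' ∈ FOLLOW(S)
Entry: S -> ε


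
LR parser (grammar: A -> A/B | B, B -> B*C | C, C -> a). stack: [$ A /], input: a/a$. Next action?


no handle ('A/' is not any RHS); shift 'a'
Action: shift


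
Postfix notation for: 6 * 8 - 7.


Left to right (same or higher precedence on left)
Postfix: 6 8 * 7 -


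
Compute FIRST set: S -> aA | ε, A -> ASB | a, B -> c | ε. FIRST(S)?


Per alternative of S: FIRST(aA) = {a}; FIRST(ε) = {ε}
FIRST(S) = {a, ε}


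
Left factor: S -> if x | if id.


Common prefix: 'if'
Factored: S -> if S', S' -> x | id


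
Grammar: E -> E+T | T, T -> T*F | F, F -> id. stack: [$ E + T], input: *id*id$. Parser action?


'*' can extend T; shift to build T -> T*F
Action: shift


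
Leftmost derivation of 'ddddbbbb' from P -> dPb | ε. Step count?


Derivation: P => dPb => ddPbb => dddPbbb => ddddPbbbb => ddddbbbb
Steps: 5


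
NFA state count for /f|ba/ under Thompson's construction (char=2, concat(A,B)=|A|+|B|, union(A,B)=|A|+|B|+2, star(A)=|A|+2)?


Syntax tree has 3 char leaf(s), 1 union(s), 0 star(s)
chars contribute 3×2 = 6; each union adds +2; each star adds +2
Total: 6 + 2 + 0 = 8 states


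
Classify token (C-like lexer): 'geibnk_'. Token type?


Pattern: letter/underscore followed by alphanumerics, not a keyword
Type: IDENTIFIER


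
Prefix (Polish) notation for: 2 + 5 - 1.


left-to-right (same/higher precedence on left): tree is (- (+ 2 5) 1)
Prefix: - + 2 5 1


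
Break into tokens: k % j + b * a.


Scan left to right, longest-match per lexeme
Tokens: ID(k), OP(%), ID(j), OP(+), ID(b), OP(*), ID(a)


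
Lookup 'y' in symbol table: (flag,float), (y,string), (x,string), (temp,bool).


Lookup 'y' → type string


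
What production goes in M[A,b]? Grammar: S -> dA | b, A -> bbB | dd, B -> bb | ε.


For [A, b]: 'b' ∈ FIRST(bbB)
Entry: A -> bbB


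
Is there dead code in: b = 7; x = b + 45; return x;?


b is read by x's definition; x is returned
No dead code


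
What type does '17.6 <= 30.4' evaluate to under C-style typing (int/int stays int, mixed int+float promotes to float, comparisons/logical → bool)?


Operand types: float <= float
Rule: comparison yields bool
Result type: bool


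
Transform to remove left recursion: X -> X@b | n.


Left-recursive alternatives: X@b; non-recursive: n
Introduce X': X -> nX', X' -> @bX' | ε


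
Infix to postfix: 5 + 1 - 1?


Left to right (same or higher precedence on left)
Postfix: 5 1 + 1 -


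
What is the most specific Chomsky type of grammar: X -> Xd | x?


Left-linear: every RHS is a terminal or one nonterminal followed by a terminal
Classification: Type 3 (Regular)


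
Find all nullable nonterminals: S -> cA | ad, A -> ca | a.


A nonterminal is nullable iff some alternative derives ε (directly, or every symbol in it is nullable)
Nullable: {}


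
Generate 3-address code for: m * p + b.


Break into single-operator statements:
t1 = m * p
t2 = t1 + b


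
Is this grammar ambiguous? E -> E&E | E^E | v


'v&v^v' has two parse trees (no precedence encoded between & and ^)
Ambiguous


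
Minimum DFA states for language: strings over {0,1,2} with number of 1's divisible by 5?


Track (count of 1) mod 5: states 0..4, accept at 0
Minimal DFA: 5 states


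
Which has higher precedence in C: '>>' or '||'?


'>>' is shift (level 8); '||' is logical OR (level 1)
Higher level binds tighter
'>>' has higher precedence than '||'


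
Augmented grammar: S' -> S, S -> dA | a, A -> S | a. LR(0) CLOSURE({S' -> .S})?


Start: S' -> .S
For each item with dot before a nonterminal B, add B -> .γ for every B-production
Closure: [S' -> .S, S -> .dA, S -> .a]


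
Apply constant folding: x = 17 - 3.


17 - 3 = 14 at compile time
Optimized: x = 14


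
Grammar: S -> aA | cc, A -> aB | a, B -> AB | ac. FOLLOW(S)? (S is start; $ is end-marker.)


$ ∈ FOLLOW(S). For each A -> αBβ: add FIRST(β)\{ε} to FOLLOW(B); if β nullable, add FOLLOW(A).
FOLLOW(S) = {$}


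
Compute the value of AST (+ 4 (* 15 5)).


Evaluate inner: (* 15 5) = 75
Evaluate root: (+ 4 75) = 79
Result: 79


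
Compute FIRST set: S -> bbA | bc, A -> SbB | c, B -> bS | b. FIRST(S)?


Per alternative of S: FIRST(bbA) = {b}; FIRST(bc) = {b}
FIRST(S) = {b}


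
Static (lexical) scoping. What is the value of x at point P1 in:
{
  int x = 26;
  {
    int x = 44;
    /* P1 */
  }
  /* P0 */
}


x declared in the same block as P1
x = 44


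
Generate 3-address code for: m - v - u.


Break into single-operator statements:
t1 = m - v
t2 = t1 - u


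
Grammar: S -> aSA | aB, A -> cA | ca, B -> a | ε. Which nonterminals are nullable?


A nonterminal is nullable iff some alternative derives ε (directly, or every symbol in it is nullable)
Nullable: {B}


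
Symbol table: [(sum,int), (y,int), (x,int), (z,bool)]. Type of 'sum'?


Lookup 'sum' → type int


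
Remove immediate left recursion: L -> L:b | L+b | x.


Left-recursive alternatives: L:b, L+b; non-recursive: x
Introduce L': L -> xL', L' -> :bL' | +bL' | ε


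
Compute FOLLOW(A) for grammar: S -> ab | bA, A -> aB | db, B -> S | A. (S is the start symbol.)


$ ∈ FOLLOW(S). For each A -> αBβ: add FIRST(β)\{ε} to FOLLOW(B); if β nullable, add FOLLOW(A).
FOLLOW(A) = {$}


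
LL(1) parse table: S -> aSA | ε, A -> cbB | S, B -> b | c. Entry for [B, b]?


For [B, b]: 'b' ∈ FIRST(b)
Entry: B -> b


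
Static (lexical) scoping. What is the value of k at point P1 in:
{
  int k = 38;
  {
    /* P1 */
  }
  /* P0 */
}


P1's block does not declare k; resolves to the enclosing declaration at depth 0
k = 38


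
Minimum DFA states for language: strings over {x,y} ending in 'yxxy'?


Track the longest suffix of input matching a prefix of 'yxxy': 5 classes (prefixes of length 0..4)
Minimal DFA: 5 states


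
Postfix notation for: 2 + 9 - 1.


Left to right (same or higher precedence on left)
Postfix: 2 9 + 1 -


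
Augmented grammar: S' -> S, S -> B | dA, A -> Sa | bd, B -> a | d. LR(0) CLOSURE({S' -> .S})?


Start: S' -> .S
For each item with dot before a nonterminal B, add B -> .γ for every B-production
Closure: [S' -> .S, S -> .B, S -> .dA, B -> .a, B -> .d]


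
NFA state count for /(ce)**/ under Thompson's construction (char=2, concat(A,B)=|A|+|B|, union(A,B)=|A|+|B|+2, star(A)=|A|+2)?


Syntax tree has 2 char leaf(s), 0 union(s), 2 star(s)
chars contribute 2×2 = 4; each union adds +2; each star adds +2
Total: 4 + 0 + 4 = 8 states


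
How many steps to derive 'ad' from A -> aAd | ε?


Derivation: A => aAd => ad
Steps: 2


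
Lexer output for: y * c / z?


Scan left to right, longest-match per lexeme
Tokens: ID(y), OP(*), ID(c), OP(/), ID(z)


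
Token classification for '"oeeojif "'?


Pattern: double-quoted sequence
Type: STRING_LITERAL


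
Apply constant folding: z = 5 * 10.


5 * 10 = 50 at compile time
Optimized: z = 50


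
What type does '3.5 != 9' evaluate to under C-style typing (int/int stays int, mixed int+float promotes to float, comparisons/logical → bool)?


Operand types: float != int
Rule: comparison yields bool
Result type: bool


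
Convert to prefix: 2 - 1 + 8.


left-to-right (same/higher precedence on left): tree is (+ (- 2 1) 8)
Prefix: + - 2 1 8


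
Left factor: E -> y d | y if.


Common prefix: 'y'
Factored: E -> y E', E' -> d | if


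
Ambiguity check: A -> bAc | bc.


balanced b^n…c^n: each string has a unique parse
Unambiguous


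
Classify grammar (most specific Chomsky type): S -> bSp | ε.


Single nonterminal LHS, but b^n p^n is not regular
Classification: Type 2 (Context-Free)


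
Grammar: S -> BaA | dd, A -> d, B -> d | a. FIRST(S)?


Per alternative of S: FIRST(BaA) = {a, d}; FIRST(dd) = {d}
FIRST(S) = {a, d}


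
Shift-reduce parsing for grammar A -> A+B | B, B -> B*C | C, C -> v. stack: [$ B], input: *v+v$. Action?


shift '*' to continue B -> B*C
Action: shift


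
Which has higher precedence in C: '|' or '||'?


'|' is bitwise OR (level 3); '||' is logical OR (level 1)
Higher level binds tighter
'|' has higher precedence than '||'


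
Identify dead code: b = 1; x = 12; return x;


b is assigned but never read
Dead: 'b = 1'


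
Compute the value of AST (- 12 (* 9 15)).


Evaluate inner: (* 9 15) = 135
Evaluate root: (- 12 135) = -123
Result: -123


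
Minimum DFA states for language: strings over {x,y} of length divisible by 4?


Track length mod 4: states 0..3, accept at 0
Minimal DFA: 4 states


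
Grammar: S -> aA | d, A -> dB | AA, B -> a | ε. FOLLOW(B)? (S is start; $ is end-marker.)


$ ∈ FOLLOW(S). For each A -> αBβ: add FIRST(β)\{ε} to FOLLOW(B); if β nullable, add FOLLOW(A).
FOLLOW(B) = {$, d}


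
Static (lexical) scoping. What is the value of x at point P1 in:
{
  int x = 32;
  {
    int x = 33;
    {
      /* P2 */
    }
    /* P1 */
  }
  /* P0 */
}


x declared in the same block as P1
x = 33


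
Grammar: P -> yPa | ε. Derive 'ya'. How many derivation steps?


Derivation: P => yPa => ya
Steps: 2


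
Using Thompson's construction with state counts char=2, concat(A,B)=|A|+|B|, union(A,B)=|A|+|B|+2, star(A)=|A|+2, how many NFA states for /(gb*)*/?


Syntax tree has 2 char leaf(s), 0 union(s), 2 star(s)
chars contribute 2×2 = 4; each union adds +2; each star adds +2
Total: 4 + 0 + 4 = 8 states


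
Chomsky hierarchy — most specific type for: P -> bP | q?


Right-linear: every RHS is a terminal or a terminal followed by one nonterminal
Classification: Type 3 (Regular)


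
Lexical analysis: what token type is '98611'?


Pattern: digits only
Type: INTEGER_LITERAL


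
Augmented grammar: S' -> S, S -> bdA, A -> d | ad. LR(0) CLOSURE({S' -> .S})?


Start: S' -> .S
For each item with dot before a nonterminal B, add B -> .γ for every B-production
Closure: [S' -> .S, S -> .bdA]


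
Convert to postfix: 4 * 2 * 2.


Left to right (same or higher precedence on left)
Postfix: 4 2 * 2 *


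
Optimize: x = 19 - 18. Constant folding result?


19 - 18 = 1 at compile time
Optimized: x = 1


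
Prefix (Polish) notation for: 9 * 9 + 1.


left-to-right (same/higher precedence on left): tree is (+ (* 9 9) 1)
Prefix: + * 9 9 1


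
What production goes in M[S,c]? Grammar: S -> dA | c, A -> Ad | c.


For [S, c]: 'c' ∈ FIRST(c)
Entry: S -> c


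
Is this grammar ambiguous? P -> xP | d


right-linear, alternatives start with distinct terminals 'x' vs 'd': unique leftmost derivation
Unambiguous


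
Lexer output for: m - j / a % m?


Scan left to right, longest-match per lexeme
Tokens: ID(m), OP(-), ID(j), OP(/), ID(a), OP(%), ID(m)


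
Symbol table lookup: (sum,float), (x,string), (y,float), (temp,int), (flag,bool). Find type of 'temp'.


Lookup 'temp' → type int


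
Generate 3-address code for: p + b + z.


Break into single-operator statements:
t1 = p + b
t2 = t1 + z


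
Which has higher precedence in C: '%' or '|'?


'%' is multiplicative (level 10); '|' is bitwise OR (level 3)
Higher level binds tighter
'%' has higher precedence than '|'


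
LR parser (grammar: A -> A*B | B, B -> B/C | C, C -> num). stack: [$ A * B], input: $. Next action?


handle 'A*B' on top; lookahead ∈ FOLLOW(A) = {*, $}
Action: reduce (A -> A*B)


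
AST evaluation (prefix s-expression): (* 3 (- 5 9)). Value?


Evaluate inner: (- 5 9) = -4
Evaluate root: (* 3 -4) = -12
Result: -12


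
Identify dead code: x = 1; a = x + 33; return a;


x is read by a's definition; a is returned
No dead code


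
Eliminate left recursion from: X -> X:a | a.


Left-recursive alternatives: X:a; non-recursive: a
Introduce X': X -> aX', X' -> :aX' | ε


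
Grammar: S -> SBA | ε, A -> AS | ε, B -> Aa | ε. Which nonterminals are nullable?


A nonterminal is nullable iff some alternative derives ε (directly, or every symbol in it is nullable)
Nullable: {A, B, S}


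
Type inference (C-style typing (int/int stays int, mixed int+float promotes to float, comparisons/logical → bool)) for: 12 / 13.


Operand types: int / int
Rule: mixed int/float promotes to float; int/int stays int
Result type: int


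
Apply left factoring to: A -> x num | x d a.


Common prefix: 'x'
Factored: A -> x A', A' -> num | d a


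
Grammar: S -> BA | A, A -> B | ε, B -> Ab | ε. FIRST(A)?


Per alternative of A: FIRST(B) = {b, ε}; FIRST(ε) = {ε}
FIRST(A) = {b, ε}


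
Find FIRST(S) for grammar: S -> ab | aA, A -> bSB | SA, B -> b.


Per alternative of S: FIRST(ab) = {a}; FIRST(aA) = {a}
FIRST(S) = {a}


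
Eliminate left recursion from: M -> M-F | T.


Left-recursive alternatives: M-F; non-recursive: T
Introduce M': M -> TM', M' -> -FM' | ε


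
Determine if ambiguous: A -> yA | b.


right-linear, alternatives start with distinct terminals 'y' vs 'b': unique leftmost derivation
Unambiguous


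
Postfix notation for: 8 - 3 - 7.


Left to right (same or higher precedence on left)
Postfix: 8 3 - 7 -


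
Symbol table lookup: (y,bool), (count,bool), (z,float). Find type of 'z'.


Lookup 'z' → type float


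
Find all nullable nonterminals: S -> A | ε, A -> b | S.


A nonterminal is nullable iff some alternative derives ε (directly, or every symbol in it is nullable)
Nullable: {A, S}


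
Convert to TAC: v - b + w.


Break into single-operator statements:
t1 = v - b
t2 = t1 + w


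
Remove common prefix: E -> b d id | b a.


Common prefix: 'b'
Factored: E -> b E', E' -> d id | a


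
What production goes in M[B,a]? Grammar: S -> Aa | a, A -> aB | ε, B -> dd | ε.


For [B, a]: ε is nullable and 'a' ∈ FOLLOW(B)
Entry: B -> ε


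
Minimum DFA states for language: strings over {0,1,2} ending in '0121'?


Track the longest suffix of input matching a prefix of '0121': 5 classes (prefixes of length 0..4)
Minimal DFA: 5 states


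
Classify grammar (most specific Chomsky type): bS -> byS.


LHS has context (more than one symbol) and |LHS| ≤ |RHS|
Classification: Type 1 (Context-Sensitive)


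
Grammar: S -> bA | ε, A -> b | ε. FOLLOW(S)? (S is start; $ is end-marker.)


$ ∈ FOLLOW(S). For each A -> αBβ: add FIRST(β)\{ε} to FOLLOW(B); if β nullable, add FOLLOW(A).
FOLLOW(S) = {$}


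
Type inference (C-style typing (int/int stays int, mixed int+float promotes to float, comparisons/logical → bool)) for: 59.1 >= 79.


Operand types: float >= int
Rule: comparison yields bool
Result type: bool


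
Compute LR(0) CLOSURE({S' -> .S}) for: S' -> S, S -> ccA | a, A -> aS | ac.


Start: S' -> .S
For each item with dot before a nonterminal B, add B -> .γ for every B-production
Closure: [S' -> .S, S -> .ccA, S -> .a]


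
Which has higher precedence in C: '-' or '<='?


'-' is additive (level 9); '<=' is relational (level 7)
Higher level binds tighter
'-' has higher precedence than '<='


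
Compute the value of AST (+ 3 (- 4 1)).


Evaluate inner: (- 4 1) = 3
Evaluate root: (+ 3 3) = 6
Result: 6


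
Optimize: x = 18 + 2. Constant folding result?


18 + 2 = 20 at compile time
Optimized: x = 20


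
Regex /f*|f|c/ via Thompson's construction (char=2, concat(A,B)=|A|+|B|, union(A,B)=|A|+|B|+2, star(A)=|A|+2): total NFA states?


Syntax tree has 3 char leaf(s), 2 union(s), 1 star(s)
chars contribute 3×2 = 6; each union adds +2; each star adds +2
Total: 6 + 4 + 2 = 12 states


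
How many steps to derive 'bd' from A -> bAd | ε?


Derivation: A => bAd => bd
Steps: 2


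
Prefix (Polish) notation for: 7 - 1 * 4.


'*' binds tighter: tree is (- 7 (* 1 4))
Prefix: - 7 * 1 4


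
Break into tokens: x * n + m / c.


Scan left to right, longest-match per lexeme
Tokens: ID(x), OP(*), ID(n), OP(+), ID(m), OP(/), ID(c)


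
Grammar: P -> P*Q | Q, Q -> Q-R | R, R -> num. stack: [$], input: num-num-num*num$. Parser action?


no handle on stack; shift 'num'
Action: shift


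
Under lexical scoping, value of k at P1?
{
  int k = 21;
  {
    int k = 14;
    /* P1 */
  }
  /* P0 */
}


k declared in the same block as P1
k = 14


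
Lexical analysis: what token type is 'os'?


Pattern: letter/underscore followed by alphanumerics, not a keyword
Type: IDENTIFIER


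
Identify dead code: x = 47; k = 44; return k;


x is assigned but never read
Dead: 'x = 47'


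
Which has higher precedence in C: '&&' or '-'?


'-' is additive (level 9); '&&' is logical AND (level 2)
Higher level binds tighter
'-' has higher precedence than '&&'


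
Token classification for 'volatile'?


Pattern: reserved word
Type: KEYWORD


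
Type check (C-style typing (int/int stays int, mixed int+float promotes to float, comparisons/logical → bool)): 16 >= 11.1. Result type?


Operand types: int >= float
Rule: comparison yields bool
Result type: bool


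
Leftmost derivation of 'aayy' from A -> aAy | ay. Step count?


Derivation: A => aAy => aayy
Steps: 2


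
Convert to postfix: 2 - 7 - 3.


Left to right (same or higher precedence on left)
Postfix: 2 7 - 3 -


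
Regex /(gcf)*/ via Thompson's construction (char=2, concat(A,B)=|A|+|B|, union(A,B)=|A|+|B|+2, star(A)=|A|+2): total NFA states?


Syntax tree has 3 char leaf(s), 0 union(s), 1 star(s)
chars contribute 3×2 = 6; each union adds +2; each star adds +2
Total: 6 + 0 + 2 = 8 states


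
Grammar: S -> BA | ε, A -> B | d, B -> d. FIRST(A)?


Per alternative of A: FIRST(B) = {d}; FIRST(d) = {d}
FIRST(A) = {d}


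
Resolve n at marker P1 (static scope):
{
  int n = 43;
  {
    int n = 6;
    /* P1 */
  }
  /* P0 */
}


n declared in the same block as P1
n = 6


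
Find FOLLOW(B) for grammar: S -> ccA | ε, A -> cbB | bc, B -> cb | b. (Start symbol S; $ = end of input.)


$ ∈ FOLLOW(S). For each A -> αBβ: add FIRST(β)\{ε} to FOLLOW(B); if β nullable, add FOLLOW(A).
FOLLOW(B) = {$}


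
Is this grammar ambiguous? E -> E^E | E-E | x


'x^x-x' has two parse trees (no precedence encoded between ^ and -)
Ambiguous


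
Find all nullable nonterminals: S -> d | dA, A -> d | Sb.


A nonterminal is nullable iff some alternative derives ε (directly, or every symbol in it is nullable)
Nullable: {}


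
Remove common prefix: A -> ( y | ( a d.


Common prefix: '('
Factored: A -> ( A', A' -> y | a d


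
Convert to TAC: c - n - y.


Break into single-operator statements:
t1 = c - n
t2 = t1 - y


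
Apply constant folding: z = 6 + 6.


6 + 6 = 12 at compile time
Optimized: z = 12


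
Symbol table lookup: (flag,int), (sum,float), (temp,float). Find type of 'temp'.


Lookup 'temp' → type float


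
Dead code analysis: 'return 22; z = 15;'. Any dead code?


statement follows a return and is unreachable
Dead: 'z = 15'


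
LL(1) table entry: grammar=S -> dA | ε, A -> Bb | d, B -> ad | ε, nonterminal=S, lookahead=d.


For [S, d]: 'd' ∈ FIRST(dA)
Entry: S -> dA


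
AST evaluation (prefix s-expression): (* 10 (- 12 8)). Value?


Evaluate inner: (- 12 8) = 4
Evaluate root: (* 10 4) = 40
Result: 40


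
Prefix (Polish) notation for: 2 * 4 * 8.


left-to-right (same/higher precedence on left): tree is (* (* 2 4) 8)
Prefix: * * 2 4 8


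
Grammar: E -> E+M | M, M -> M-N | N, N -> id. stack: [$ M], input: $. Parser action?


lookahead ∉ {-} so M won't extend; reduce E -> M
Action: reduce (E -> M)


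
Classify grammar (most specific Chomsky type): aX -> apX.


LHS has context (more than one symbol) and |LHS| ≤ |RHS|
Classification: Type 1 (Context-Sensitive)


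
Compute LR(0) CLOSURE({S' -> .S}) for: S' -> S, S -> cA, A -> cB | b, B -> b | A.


Start: S' -> .S
For each item with dot before a nonterminal B, add B -> .γ for every B-production
Closure: [S' -> .S, S -> .cA]


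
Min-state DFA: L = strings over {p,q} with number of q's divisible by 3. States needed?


Track (count of q) mod 3: states 0..2, accept at 0
Minimal DFA: 3 states


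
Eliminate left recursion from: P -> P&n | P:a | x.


Left-recursive alternatives: P&n, P:a; non-recursive: x
Introduce P': P -> xP', P' -> &nP' | :aP' | ε


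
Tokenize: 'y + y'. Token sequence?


Scan left to right, longest-match per lexeme
Tokens: ID(y), OP(+), ID(y)


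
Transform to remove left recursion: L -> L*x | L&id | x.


Left-recursive alternatives: L*x, L&id; non-recursive: x
Introduce L': L -> xL', L' -> *xL' | &idL' | ε


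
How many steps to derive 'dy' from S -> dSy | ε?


Derivation: S => dSy => dy
Steps: 2


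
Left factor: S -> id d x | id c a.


Common prefix: 'id'
Factored: S -> id S', S' -> d x | c a


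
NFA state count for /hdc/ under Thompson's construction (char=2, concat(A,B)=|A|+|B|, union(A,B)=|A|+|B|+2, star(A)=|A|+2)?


Syntax tree has 3 char leaf(s), 0 union(s), 0 star(s)
chars contribute 3×2 = 6; each union adds +2; each star adds +2
Total: 6 + 0 + 0 = 6 states
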